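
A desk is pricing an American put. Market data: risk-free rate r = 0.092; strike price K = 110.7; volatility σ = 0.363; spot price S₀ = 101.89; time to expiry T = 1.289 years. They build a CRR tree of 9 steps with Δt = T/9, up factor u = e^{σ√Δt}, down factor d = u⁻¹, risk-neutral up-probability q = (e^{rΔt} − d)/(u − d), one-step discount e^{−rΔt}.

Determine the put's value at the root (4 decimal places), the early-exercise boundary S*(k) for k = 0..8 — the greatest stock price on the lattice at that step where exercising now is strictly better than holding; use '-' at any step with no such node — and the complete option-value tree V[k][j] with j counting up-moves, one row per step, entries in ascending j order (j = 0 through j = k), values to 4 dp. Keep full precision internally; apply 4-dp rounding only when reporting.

Δt=0.14322  u=1.14726  d=0.87164  q=0.51383  discount=0.98691
step 9 (expiry): payoffs max(K−S,0) = 81.1079 71.7507 59.4348 43.2245 21.8884 0.0000 0.0000 0.0000 0.0000 0.0000
step 8: (k=8,j=0): S=33.9498, (K−S)⁺=76.7502, hold=75.3011 ⇒ V=76.7502 exercise | (k=8,j=1): S=44.6849, (K−S)⁺=66.0151, hold=64.5660 ⇒ V=66.0151 exercise | (k=8,j=2): S=58.8145, (K−S)⁺=51.8855, hold=50.4364 ⇒ V=51.8855 exercise | (k=8,j=3): S=77.4120, (K−S)⁺=33.2880, hold=31.8390 ⇒ V=33.2880 exercise | (k=8,j=4): S=101.8900, (K−S)⁺=8.8100, hold=10.5021 ⇒ V=10.5021 continue | (k=8,j=5): S=134.1081, (K−S)⁺=0.0000, hold=0.0000 ⇒ V=0.0000 continue | (k=8,j=6): S=176.5138, (K−S)⁺=0.0000, hold=0.0000 ⇒ V=0.0000 continue | (k=8,j=7): S=232.3283, (K−S)⁺=0.0000, hold=0.0000 ⇒ V=0.0000 continue | (k=8,j=8): S=305.7917, (K−S)⁺=0.0000, hold=0.0000 ⇒ V=0.0000 continue  boundary S*=77.4120
step 7: (k=7,j=0): S=38.9493, (K−S)⁺=71.7507, hold=70.3017 ⇒ V=71.7507 exercise | (k=7,j=1): S=51.2652, (K−S)⁺=59.4348, hold=57.9857 ⇒ V=59.4348 exercise | (k=7,j=2): S=67.4755, (K−S)⁺=43.2245, hold=41.7754 ⇒ V=43.2245 exercise | (k=7,j=3): S=88.8116, (K−S)⁺=21.8884, hold=21.2974 ⇒ V=21.8884 exercise | (k=7,j=4): S=116.8943, (K−S)⁺=0.0000, hold=5.0389 ⇒ V=5.0389 continue | (k=7,j=5): S=153.8569, (K−S)⁺=0.0000, hold=0.0000 ⇒ V=0.0000 continue | (k=7,j=6): S=202.5072, (K−S)⁺=0.0000, hold=0.0000 ⇒ V=0.0000 continue | (k=7,j=7): S=266.5410, (K−S)⁺=0.0000, hold=0.0000 ⇒ V=0.0000 continue  boundary S*=88.8116
step 6: (k=6,j=0): S=44.6849, (K−S)⁺=66.0151, hold=64.5660 ⇒ V=66.0151 exercise | (k=6,j=1): S=58.8145, (K−S)⁺=51.8855, hold=50.4364 ⇒ V=51.8855 exercise | (k=6,j=2): S=77.4120, (K−S)⁺=33.2880, hold=31.8390 ⇒ V=33.2880 exercise | (k=6,j=3): S=101.8900, (K−S)⁺=8.8100, hold=13.0574 ⇒ V=13.0574 continue | (k=6,j=4): S=134.1081, (K−S)⁺=0.0000, hold=2.4177 ⇒ V=2.4177 continue | (k=6,j=5): S=176.5138, (K−S)⁺=0.0000, hold=0.0000 ⇒ V=0.0000 continue | (k=6,j=6): S=232.3283, (K−S)⁺=0.0000, hold=0.0000 ⇒ V=0.0000 continue  boundary S*=77.4120
step 5: (k=5,j=0): S=51.2652, (K−S)⁺=59.4348, hold=57.9857 ⇒ V=59.4348 exercise | (k=5,j=1): S=67.4755, (K−S)⁺=43.2245, hold=41.7754 ⇒ V=43.2245 exercise | (k=5,j=2): S=88.8116, (K−S)⁺=21.8884, hold=22.5932 ⇒ V=22.5932 continue | (k=5,j=3): S=116.8943, (K−S)⁺=0.0000, hold=7.4910 ⇒ V=7.4910 continue | (k=5,j=4): S=153.8569, (K−S)⁺=0.0000, hold=1.1600 ⇒ V=1.1600 continue | (k=5,j=5): S=202.5072, (K−S)⁺=0.0000, hold=0.0000 ⇒ V=0.0000 continue  boundary S*=67.4755
step 4: (k=4,j=0): S=58.8145, (K−S)⁺=51.8855, hold=50.4364 ⇒ V=51.8855 exercise | (k=4,j=1): S=77.4120, (K−S)⁺=33.2880, hold=32.1964 ⇒ V=33.2880 exercise | (k=4,j=2): S=101.8900, (K−S)⁺=8.8100, hold=14.6390 ⇒ V=14.6390 continue | (k=4,j=3): S=134.1081, (K−S)⁺=0.0000, hold=4.1825 ⇒ V=4.1825 continue | (k=4,j=4): S=176.5138, (K−S)⁺=0.0000, hold=0.5566 ⇒ V=0.5566 continue  boundary S*=77.4120
step 3: (k=3,j=0): S=67.4755, (K−S)⁺=43.2245, hold=41.7754 ⇒ V=43.2245 exercise | (k=3,j=1): S=88.8116, (K−S)⁺=21.8884, hold=23.3953 ⇒ V=23.3953 continue | (k=3,j=2): S=116.8943, (K−S)⁺=0.0000, hold=9.1448 ⇒ V=9.1448 continue | (k=3,j=3): S=153.8569, (K−S)⁺=0.0000, hold=2.2890 ⇒ V=2.2890 continue  boundary S*=67.4755
step 2: (k=2,j=0): S=77.4120, (K−S)⁺=33.2880, hold=32.6031 ⇒ V=33.2880 exercise | (k=2,j=1): S=101.8900, (K−S)⁺=8.8100, hold=15.8625 ⇒ V=15.8625 continue | (k=2,j=2): S=134.1081, (K−S)⁺=0.0000, hold=5.5485 ⇒ V=5.5485 continue  boundary S*=77.4120
step 1: (k=1,j=0): S=88.8116, (K−S)⁺=21.8884, hold=24.0157 ⇒ V=24.0157 continue | (k=1,j=1): S=116.8943, (K−S)⁺=0.0000, hold=10.4245 ⇒ V=10.4245 continue  boundary S*=-
step 0: (k=0,j=0): S=101.8900, (K−S)⁺=8.8100, hold=16.8092 ⇒ V=16.8092 continue  boundary S*=-

price = 16.8092
boundary = - - 77.4120 67.4755 77.4120 67.4755 77.4120 88.8116 77.4120
tree:
16.8092
24.0157 10.4245
33.2880 15.8625 5.5485
43.2245 23.3953 9.1448 2.2890
51.8855 33.2880 14.6390 4.1825 0.5566
59.4348 43.2245 22.5932 7.4910 1.1600 0.0000
66.0151 51.8855 33.2880 13.0574 2.4177 0.0000 0.0000
71.7507 59.4348 43.2245 21.8884 5.0389 0.0000 0.0000 0.0000
76.7502 66.0151 51.8855 33.2880 10.5021 0.0000 0.0000 0.0000 0.0000
81.1079 71.7507 59.4348 43.2245 21.8884 0.0000 0.0000 0.0000 0.0000 0.0000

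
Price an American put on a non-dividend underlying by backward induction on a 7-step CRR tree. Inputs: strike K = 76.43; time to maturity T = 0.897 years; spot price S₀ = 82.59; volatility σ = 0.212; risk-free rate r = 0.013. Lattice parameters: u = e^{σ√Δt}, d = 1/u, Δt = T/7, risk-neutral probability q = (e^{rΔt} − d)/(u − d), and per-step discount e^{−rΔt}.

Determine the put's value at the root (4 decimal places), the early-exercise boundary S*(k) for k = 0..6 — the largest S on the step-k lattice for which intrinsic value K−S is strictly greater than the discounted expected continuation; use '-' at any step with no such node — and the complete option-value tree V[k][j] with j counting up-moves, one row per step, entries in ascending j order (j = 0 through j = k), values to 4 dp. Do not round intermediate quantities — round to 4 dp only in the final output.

price = 3.2809
boundary = - - - - 60.9668 65.7737 70.9595
tree:
3.2809
5.0981 1.4159
7.6879 2.4414 0.3619
11.1660 4.1230 0.7135 0.0000
15.4632 6.7670 1.4070 0.0000 0.0000
19.9187 10.6563 2.7743 0.0000 0.0000 0.0000
24.0487 15.4632 5.4705 0.0000 0.0000 0.0000 0.0000
27.8768 19.9187 10.6563 0.0000 0.0000 0.0000 0.0000 0.0000

Δt=0.12814  u=1.07884  d=0.92692  q=0.49201  discount=0.99834
step 7 (expiry): payoffs max(K−S,0) = 27.8768 19.9187 10.6563 0.0000 0.0000 0.0000 0.0000 0.0000
step 6: (k=6,j=0): S=52.3813, (K−S)⁺=24.0487, hold=23.9215 ⇒ V=24.0487 exercise | (k=6,j=1): S=60.9668, (K−S)⁺=15.4632, hold=15.3360 ⇒ V=15.4632 exercise | (k=6,j=2): S=70.9595, (K−S)⁺=5.4705, hold=5.4043 ⇒ V=5.4705 exercise | (k=6,j=3): S=82.5900, (K−S)⁺=0.0000, hold=0.0000 ⇒ V=0.0000 continue | (k=6,j=4): S=96.1268, (K−S)⁺=0.0000, hold=0.0000 ⇒ V=0.0000 continue | (k=6,j=5): S=111.8823, (K−S)⁺=0.0000, hold=0.0000 ⇒ V=0.0000 continue | (k=6,j=6): S=130.2202, (K−S)⁺=0.0000, hold=0.0000 ⇒ V=0.0000 continue  boundary S*=70.9595
step 5: (k=5,j=0): S=56.5113, (K−S)⁺=19.9187, hold=19.7915 ⇒ V=19.9187 exercise | (k=5,j=1): S=65.7737, (K−S)⁺=10.6563, hold=10.5291 ⇒ V=10.6563 exercise | (k=5,j=2): S=76.5542, (K−S)⁺=0.0000, hold=2.7743 ⇒ V=2.7743 continue | (k=5,j=3): S=89.1017, (K−S)⁺=0.0000, hold=0.0000 ⇒ V=0.0000 continue | (k=5,j=4): S=103.7058, (K−S)⁺=0.0000, hold=0.0000 ⇒ V=0.0000 continue | (k=5,j=5): S=120.7035, (K−S)⁺=0.0000, hold=0.0000 ⇒ V=0.0000 continue  boundary S*=65.7737
step 4: (k=4,j=0): S=60.9668, (K−S)⁺=15.4632, hold=15.3360 ⇒ V=15.4632 exercise | (k=4,j=1): S=70.9595, (K−S)⁺=5.4705, hold=6.7670 ⇒ V=6.7670 continue | (k=4,j=2): S=82.5900, (K−S)⁺=0.0000, hold=1.4070 ⇒ V=1.4070 continue | (k=4,j=3): S=96.1268, (K−S)⁺=0.0000, hold=0.0000 ⇒ V=0.0000 continue | (k=4,j=4): S=111.8823, (K−S)⁺=0.0000, hold=0.0000 ⇒ V=0.0000 continue  boundary S*=60.9668
step 3: (k=3,j=0): S=65.7737, (K−S)⁺=10.6563, hold=11.1660 ⇒ V=11.1660 continue | (k=3,j=1): S=76.5542, (K−S)⁺=0.0000, hold=4.1230 ⇒ V=4.1230 continue | (k=3,j=2): S=89.1017, (K−S)⁺=0.0000, hold=0.7135 ⇒ V=0.7135 continue | (k=3,j=3): S=103.7058, (K−S)⁺=0.0000, hold=0.0000 ⇒ V=0.0000 continue  boundary S*=-
step 2: (k=2,j=0): S=70.9595, (K−S)⁺=5.4705, hold=7.6879 ⇒ V=7.6879 continue | (k=2,j=1): S=82.5900, (K−S)⁺=0.0000, hold=2.4414 ⇒ V=2.4414 continue | (k=2,j=2): S=96.1268, (K−S)⁺=0.0000, hold=0.3619 ⇒ V=0.3619 continue  boundary S*=-
step 1: (k=1,j=0): S=76.5542, (K−S)⁺=0.0000, hold=5.0981 ⇒ V=5.0981 continue | (k=1,j=1): S=89.1017, (K−S)⁺=0.0000, hold=1.4159 ⇒ V=1.4159 continue  boundary S*=-
step 0: (k=0,j=0): S=82.5900, (K−S)⁺=0.0000, hold=3.2809 ⇒ V=3.2809 continue  boundary S*=-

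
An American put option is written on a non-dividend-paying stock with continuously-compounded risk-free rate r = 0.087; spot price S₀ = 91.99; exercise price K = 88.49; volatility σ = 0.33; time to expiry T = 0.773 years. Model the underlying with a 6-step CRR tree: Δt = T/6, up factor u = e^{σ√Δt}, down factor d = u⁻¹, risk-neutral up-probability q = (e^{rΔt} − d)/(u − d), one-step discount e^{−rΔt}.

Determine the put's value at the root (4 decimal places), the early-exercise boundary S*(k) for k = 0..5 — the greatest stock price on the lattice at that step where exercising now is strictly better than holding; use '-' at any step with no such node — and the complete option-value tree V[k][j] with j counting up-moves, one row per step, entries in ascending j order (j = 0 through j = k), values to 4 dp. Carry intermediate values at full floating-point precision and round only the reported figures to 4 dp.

price = 6.5416
boundary = - - - 64.4787 72.5868 64.4787
tree:
6.5416
10.5149 2.9852
16.2776 5.3793 0.8215
24.0113 9.4326 1.7231 0.0000
31.2137 15.9032 3.6144 0.0000 0.0000
37.6116 24.0113 7.5816 0.0000 0.0000 0.0000
43.2948 31.2137 15.9032 0.0000 0.0000 0.0000 0.0000

params: Δt=0.12883 u=1.12575 d=0.88830 q=0.51789 e^(-rΔt)=0.98885
t_6 payoffs: 43.2948 31.2137 15.9032 0.0000 0.0000 0.0000 0.0000
t_5: node(5,0) S=50.8784 payoff=37.6116 vs cont=36.6252 → 37.6116 [stop]  node(5,1) S=64.4787 payoff=24.0113 vs cont=23.0250 → 24.0113 [stop]  node(5,2) S=81.7145 payoff=6.7755 vs cont=7.5816 → 7.5816 [wait]  node(5,3) S=103.5576 payoff=0.0000 vs cont=0.0000 → 0.0000 [wait]  node(5,4) S=131.2395 payoff=0.0000 vs cont=0.0000 → 0.0000 [wait]  node(5,5) S=166.3211 payoff=0.0000 vs cont=0.0000 → 0.0000 [wait]  ⇒ S*(5)=64.4787
t_4: node(4,0) S=57.2763 payoff=31.2137 vs cont=30.2274 → 31.2137 [stop]  node(4,1) S=72.5868 payoff=15.9032 vs cont=15.3297 → 15.9032 [stop]  node(4,2) S=91.9900 payoff=0.0000 vs cont=3.6144 → 3.6144 [wait]  node(4,3) S=116.5798 payoff=0.0000 vs cont=0.0000 → 0.0000 [wait]  node(4,4) S=147.7427 payoff=0.0000 vs cont=0.0000 → 0.0000 [wait]  ⇒ S*(4)=72.5868
t_3: node(3,0) S=64.4787 payoff=24.0113 vs cont=23.0250 → 24.0113 [stop]  node(3,1) S=81.7145 payoff=6.7755 vs cont=9.4326 → 9.4326 [wait]  node(3,2) S=103.5576 payoff=0.0000 vs cont=1.7231 → 1.7231 [wait]  node(3,3) S=131.2395 payoff=0.0000 vs cont=0.0000 → 0.0000 [wait]  ⇒ S*(3)=64.4787
t_2: node(2,0) S=72.5868 payoff=15.9032 vs cont=16.2776 → 16.2776 [wait]  node(2,1) S=91.9900 payoff=0.0000 vs cont=5.3793 → 5.3793 [wait]  node(2,2) S=116.5798 payoff=0.0000 vs cont=0.8215 → 0.8215 [wait]  ⇒ S*(2)=-
t_1: node(1,0) S=81.7145 payoff=6.7755 vs cont=10.5149 → 10.5149 [wait]  node(1,1) S=103.5576 payoff=0.0000 vs cont=2.9852 → 2.9852 [wait]  ⇒ S*(1)=-
t_0: node(0,0) S=91.9900 payoff=0.0000 vs cont=6.5416 → 6.5416 [wait]  ⇒ S*(0)=-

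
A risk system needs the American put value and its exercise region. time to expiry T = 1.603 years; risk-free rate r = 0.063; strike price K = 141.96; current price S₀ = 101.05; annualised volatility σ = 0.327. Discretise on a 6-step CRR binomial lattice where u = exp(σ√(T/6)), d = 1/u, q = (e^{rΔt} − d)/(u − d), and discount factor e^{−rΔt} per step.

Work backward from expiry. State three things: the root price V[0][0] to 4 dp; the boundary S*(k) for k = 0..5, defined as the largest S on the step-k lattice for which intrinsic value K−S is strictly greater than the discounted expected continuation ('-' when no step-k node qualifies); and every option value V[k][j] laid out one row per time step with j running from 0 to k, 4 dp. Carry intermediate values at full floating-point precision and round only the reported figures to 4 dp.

price = 40.9924
boundary = - 85.3359 101.0500 85.3359 101.0500 119.6578
tree:
40.9924
56.6241 27.2122
69.8945 40.9100 14.8458
81.1013 56.6241 25.2210 5.2864
90.5653 69.8945 40.9100 10.8583 0.0628
98.5576 81.1013 56.6241 22.3022 0.1297 0.0000
105.3071 90.5653 69.8945 40.9100 0.2679 0.0000 0.0000

params: Δt=0.26717 u=1.18414 d=0.84449 q=0.50782 e^(-rΔt)=0.98331
t_6 payoffs: 105.3071 90.5653 69.8945 40.9100 0.2679 0.0000 0.0000
t_5: node(5,0) S=43.4024 payoff=98.5576 vs cont=96.1882 → 98.5576 [stop]  node(5,1) S=60.8587 payoff=81.1013 vs cont=78.7319 → 81.1013 [stop]  node(5,2) S=85.3359 payoff=56.6241 vs cont=54.2547 → 56.6241 [stop]  node(5,3) S=119.6578 payoff=22.3022 vs cont=19.9328 → 22.3022 [stop]  node(5,4) S=167.7838 payoff=0.0000 vs cont=0.1297 → 0.1297 [wait]  node(5,5) S=235.2660 payoff=0.0000 vs cont=0.0000 → 0.0000 [wait]  ⇒ S*(5)=119.6578
t_4: node(4,0) S=51.3947 payoff=90.5653 vs cont=88.1959 → 90.5653 [stop]  node(4,1) S=72.0655 payoff=69.8945 vs cont=67.5251 → 69.8945 [stop]  node(4,2) S=101.0500 payoff=40.9100 vs cont=38.5406 → 40.9100 [stop]  node(4,3) S=141.6921 payoff=0.2679 vs cont=10.8583 → 10.8583 [wait]  node(4,4) S=198.6802 payoff=0.0000 vs cont=0.0628 → 0.0628 [wait]  ⇒ S*(4)=101.0500
t_3: node(3,0) S=60.8587 payoff=81.1013 vs cont=78.7319 → 81.1013 [stop]  node(3,1) S=85.3359 payoff=56.6241 vs cont=54.2547 → 56.6241 [stop]  node(3,2) S=119.6578 payoff=22.3022 vs cont=25.2210 → 25.2210 [wait]  node(3,3) S=167.7838 payoff=0.0000 vs cont=5.2864 → 5.2864 [wait]  ⇒ S*(3)=85.3359
t_2: node(2,0) S=72.0655 payoff=69.8945 vs cont=67.5251 → 69.8945 [stop]  node(2,1) S=101.0500 payoff=40.9100 vs cont=39.9981 → 40.9100 [stop]  node(2,2) S=141.6921 payoff=0.2679 vs cont=14.8458 → 14.8458 [wait]  ⇒ S*(2)=101.0500
t_1: node(1,0) S=85.3359 payoff=56.6241 vs cont=54.2547 → 56.6241 [stop]  node(1,1) S=119.6578 payoff=22.3022 vs cont=27.2122 → 27.2122 [wait]  ⇒ S*(1)=85.3359
t_0: node(0,0) S=101.0500 payoff=40.9100 vs cont=40.9924 → 40.9924 [wait]  ⇒ S*(0)=-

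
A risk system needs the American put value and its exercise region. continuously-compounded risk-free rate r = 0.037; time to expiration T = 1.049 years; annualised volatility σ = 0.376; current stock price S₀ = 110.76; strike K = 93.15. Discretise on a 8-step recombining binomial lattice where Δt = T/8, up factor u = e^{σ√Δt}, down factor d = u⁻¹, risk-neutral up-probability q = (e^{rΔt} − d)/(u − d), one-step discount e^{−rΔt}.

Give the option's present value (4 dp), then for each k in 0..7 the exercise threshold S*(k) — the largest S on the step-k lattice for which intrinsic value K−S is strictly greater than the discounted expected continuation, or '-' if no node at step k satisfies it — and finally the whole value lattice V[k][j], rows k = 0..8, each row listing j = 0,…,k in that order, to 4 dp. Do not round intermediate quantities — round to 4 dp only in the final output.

price = 7.4725
boundary = - - - - - 56.0697 64.2479 73.6190
tree:
7.4725
10.9767 3.8090
15.6972 6.0507 1.4557
21.7483 9.3992 2.5390 0.3145
29.0257 14.2027 4.3689 0.6122 0.0000
37.0803 20.7241 7.3879 1.1919 0.0000 0.0000
44.2175 28.9021 12.2075 2.3202 0.0000 0.0000 0.0000
50.4462 37.0803 19.5310 4.5168 0.0000 0.0000 0.0000 0.0000
55.8821 44.2175 28.9021 8.7930 0.0000 0.0000 0.0000 0.0000 0.0000

params: Δt=0.13112 u=1.14586 d=0.87271 q=0.48382 e^(-rΔt)=0.99516
t_8 payoffs: 55.8821 44.2175 28.9021 8.7930 0.0000 0.0000 0.0000 0.0000 0.0000
t_7: node(7,0) S=42.7038 payoff=50.4462 vs cont=49.9954 → 50.4462 [stop]  node(7,1) S=56.0697 payoff=37.0803 vs cont=36.6295 → 37.0803 [stop]  node(7,2) S=73.6190 payoff=19.5310 vs cont=19.0801 → 19.5310 [stop]  node(7,3) S=96.6612 payoff=0.0000 vs cont=4.5168 → 4.5168 [wait]  node(7,4) S=126.9153 payoff=0.0000 vs cont=0.0000 → 0.0000 [wait]  node(7,5) S=166.6387 payoff=0.0000 vs cont=0.0000 → 0.0000 [wait]  node(7,6) S=218.7952 payoff=0.0000 vs cont=0.0000 → 0.0000 [wait]  node(7,7) S=287.2762 payoff=0.0000 vs cont=0.0000 → 0.0000 [wait]  ⇒ S*(7)=73.6190
t_6: node(6,0) S=48.9325 payoff=44.2175 vs cont=43.7667 → 44.2175 [stop]  node(6,1) S=64.2479 payoff=28.9021 vs cont=28.4512 → 28.9021 [stop]  node(6,2) S=84.3570 payoff=8.7930 vs cont=12.2075 → 12.2075 [wait]  node(6,3) S=110.7600 payoff=0.0000 vs cont=2.3202 → 2.3202 [wait]  node(6,4) S=145.4269 payoff=0.0000 vs cont=0.0000 → 0.0000 [wait]  node(6,5) S=190.9443 payoff=0.0000 vs cont=0.0000 → 0.0000 [wait]  node(6,6) S=250.7083 payoff=0.0000 vs cont=0.0000 → 0.0000 [wait]  ⇒ S*(6)=64.2479
t_5: node(5,0) S=56.0697 payoff=37.0803 vs cont=36.6295 → 37.0803 [stop]  node(5,1) S=73.6190 payoff=19.5310 vs cont=20.7241 → 20.7241 [wait]  node(5,2) S=96.6612 payoff=0.0000 vs cont=7.3879 → 7.3879 [wait]  node(5,3) S=126.9153 payoff=0.0000 vs cont=1.1919 → 1.1919 [wait]  node(5,4) S=166.6387 payoff=0.0000 vs cont=0.0000 → 0.0000 [wait]  node(5,5) S=218.7952 payoff=0.0000 vs cont=0.0000 → 0.0000 [wait]  ⇒ S*(5)=56.0697
t_4: node(4,0) S=64.2479 payoff=28.9021 vs cont=29.0257 → 29.0257 [wait]  node(4,1) S=84.3570 payoff=8.7930 vs cont=14.2027 → 14.2027 [wait]  node(4,2) S=110.7600 payoff=0.0000 vs cont=4.3689 → 4.3689 [wait]  node(4,3) S=145.4269 payoff=0.0000 vs cont=0.6122 → 0.6122 [wait]  node(4,4) S=190.9443 payoff=0.0000 vs cont=0.0000 → 0.0000 [wait]  ⇒ S*(4)=-
t_3: node(3,0) S=73.6190 payoff=19.5310 vs cont=21.7483 → 21.7483 [wait]  node(3,1) S=96.6612 payoff=0.0000 vs cont=9.3992 → 9.3992 [wait]  node(3,2) S=126.9153 payoff=0.0000 vs cont=2.5390 → 2.5390 [wait]  node(3,3) S=166.6387 payoff=0.0000 vs cont=0.3145 → 0.3145 [wait]  ⇒ S*(3)=-
t_2: node(2,0) S=84.3570 payoff=8.7930 vs cont=15.6972 → 15.6972 [wait]  node(2,1) S=110.7600 payoff=0.0000 vs cont=6.0507 → 6.0507 [wait]  node(2,2) S=145.4269 payoff=0.0000 vs cont=1.4557 → 1.4557 [wait]  ⇒ S*(2)=-
t_1: node(1,0) S=96.6612 payoff=0.0000 vs cont=10.9767 → 10.9767 [wait]  node(1,1) S=126.9153 payoff=0.0000 vs cont=3.8090 → 3.8090 [wait]  ⇒ S*(1)=-
t_0: node(0,0) S=110.7600 payoff=0.0000 vs cont=7.4725 → 7.4725 [wait]  ⇒ S*(0)=-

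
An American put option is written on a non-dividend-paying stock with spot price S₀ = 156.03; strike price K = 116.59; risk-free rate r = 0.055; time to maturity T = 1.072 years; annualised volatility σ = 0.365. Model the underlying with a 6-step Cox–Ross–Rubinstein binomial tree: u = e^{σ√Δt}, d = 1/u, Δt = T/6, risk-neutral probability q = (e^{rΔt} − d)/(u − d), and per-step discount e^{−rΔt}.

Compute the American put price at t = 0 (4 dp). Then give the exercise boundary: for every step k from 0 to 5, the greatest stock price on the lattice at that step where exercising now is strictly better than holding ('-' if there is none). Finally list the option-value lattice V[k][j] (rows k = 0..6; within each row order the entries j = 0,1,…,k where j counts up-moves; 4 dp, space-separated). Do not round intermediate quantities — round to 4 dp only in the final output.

price = 4.6269
boundary = - - - - 84.1770 98.2193
tree:
4.6269
7.8506 1.4093
13.0326 2.6868 0.1258
21.0007 5.1116 0.2507 0.0000
32.4130 9.7026 0.4998 0.0000 0.0000
44.4478 18.3707 0.9962 0.0000 0.0000 0.0000
54.7619 32.4130 1.9858 0.0000 0.0000 0.0000 0.0000

params: Δt=0.17867 u=1.16682 d=0.85703 q=0.49338 e^(-rΔt)=0.99022
t_6 payoffs: 54.7619 32.4130 1.9858 0.0000 0.0000 0.0000 0.0000
t_5: node(5,0) S=72.1422 payoff=44.4478 vs cont=43.3077 → 44.4478 [stop]  node(5,1) S=98.2193 payoff=18.3707 vs cont=17.2306 → 18.3707 [stop]  node(5,2) S=133.7225 payoff=0.0000 vs cont=0.9962 → 0.9962 [wait]  node(5,3) S=182.0589 payoff=0.0000 vs cont=0.0000 → 0.0000 [wait]  node(5,4) S=247.8673 payoff=0.0000 vs cont=0.0000 → 0.0000 [wait]  node(5,5) S=337.4634 payoff=0.0000 vs cont=0.0000 → 0.0000 [wait]  ⇒ S*(5)=98.2193
t_4: node(4,0) S=84.1770 payoff=32.4130 vs cont=31.2730 → 32.4130 [stop]  node(4,1) S=114.6042 payoff=1.9858 vs cont=9.7026 → 9.7026 [wait]  node(4,2) S=156.0300 payoff=0.0000 vs cont=0.4998 → 0.4998 [wait]  node(4,3) S=212.4299 payoff=0.0000 vs cont=0.0000 → 0.0000 [wait]  node(4,4) S=289.2165 payoff=0.0000 vs cont=0.0000 → 0.0000 [wait]  ⇒ S*(4)=84.1770
t_3: node(3,0) S=98.2193 payoff=18.3707 vs cont=21.0007 → 21.0007 [wait]  node(3,1) S=133.7225 payoff=0.0000 vs cont=5.1116 → 5.1116 [wait]  node(3,2) S=182.0589 payoff=0.0000 vs cont=0.2507 → 0.2507 [wait]  node(3,3) S=247.8673 payoff=0.0000 vs cont=0.0000 → 0.0000 [wait]  ⇒ S*(3)=-
t_2: node(2,0) S=114.6042 payoff=1.9858 vs cont=13.0326 → 13.0326 [wait]  node(2,1) S=156.0300 payoff=0.0000 vs cont=2.6868 → 2.6868 [wait]  node(2,2) S=212.4299 payoff=0.0000 vs cont=0.1258 → 0.1258 [wait]  ⇒ S*(2)=-
t_1: node(1,0) S=133.7225 payoff=0.0000 vs cont=7.8506 → 7.8506 [wait]  node(1,1) S=182.0589 payoff=0.0000 vs cont=1.4093 → 1.4093 [wait]  ⇒ S*(1)=-
t_0: node(0,0) S=156.0300 payoff=0.0000 vs cont=4.6269 → 4.6269 [wait]  ⇒ S*(0)=-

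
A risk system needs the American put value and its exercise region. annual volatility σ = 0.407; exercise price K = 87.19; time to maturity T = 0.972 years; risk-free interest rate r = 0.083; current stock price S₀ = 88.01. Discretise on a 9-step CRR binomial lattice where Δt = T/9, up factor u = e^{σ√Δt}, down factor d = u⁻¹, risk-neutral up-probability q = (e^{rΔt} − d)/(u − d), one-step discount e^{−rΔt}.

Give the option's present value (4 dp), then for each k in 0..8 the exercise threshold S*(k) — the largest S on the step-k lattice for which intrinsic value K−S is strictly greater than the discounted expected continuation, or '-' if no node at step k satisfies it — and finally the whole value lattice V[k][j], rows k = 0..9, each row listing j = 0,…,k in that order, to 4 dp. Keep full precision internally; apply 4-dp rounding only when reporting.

price = 10.9898
boundary = - - - 58.9205 51.5440 58.9205 51.5440 58.9205 67.3527
tree:
10.9898
15.5107 6.6699
21.2737 10.0309 3.4312
28.2695 14.6657 5.5799 1.3457
35.6460 20.7494 8.8502 2.4122 0.3042
42.0991 28.2695 13.6080 4.2550 0.6141 0.0000
47.7442 35.6460 20.1164 7.3490 1.2397 0.0000 0.0000
52.6826 42.0991 28.2695 12.3311 2.5026 0.0000 0.0000 0.0000
57.0027 47.7442 35.6460 19.8373 5.0520 0.0000 0.0000 0.0000 0.0000
60.7820 52.6826 42.0991 28.2695 10.1984 0.0000 0.0000 0.0000 0.0000 0.0000

Δt=0.10800, u=1.14311, d=0.87481, q=0.50017, disc=e^(-rΔt)=0.99108
k=9 terminal: V=max(K-S,0) → 60.7820 52.6826 42.0991 28.2695 10.1984 0.0000 0.0000 0.0000 0.0000 0.0000
k=8: j=0 S=30.1873 intr=57.0027 cont=56.2247 V=57.0027[EX]; j=1 S=39.4458 intr=47.7442 cont=46.9661 V=47.7442[EX]; j=2 S=51.5440 intr=35.6460 cont=34.8680 V=35.6460[EX]; j=3 S=67.3527 intr=19.8373 cont=19.0592 V=19.8373[EX]; j=4 S=88.0100 intr=0.0000 cont=5.0520 V=5.0520[hold]; j=5 S=115.0030 intr=0.0000 cont=0.0000 V=0.0000[hold]; j=6 S=150.2748 intr=0.0000 cont=0.0000 V=0.0000[hold]; j=7 S=196.3647 intr=0.0000 cont=0.0000 V=0.0000[hold]; j=8 S=256.5904 intr=0.0000 cont=0.0000 V=0.0000[hold]  S*(8)=67.3527
k=7: j=0 S=34.5074 intr=52.6826 cont=51.9045 V=52.6826[EX]; j=1 S=45.0909 intr=42.0991 cont=41.3210 V=42.0991[EX]; j=2 S=58.9205 intr=28.2695 cont=27.4914 V=28.2695[EX]; j=3 S=76.9916 intr=10.1984 cont=12.3311 V=12.3311[hold]; j=4 S=100.6052 intr=0.0000 cont=2.5026 V=2.5026[hold]; j=5 S=131.4612 intr=0.0000 cont=0.0000 V=0.0000[hold]; j=6 S=171.7809 intr=0.0000 cont=0.0000 V=0.0000[hold]; j=7 S=224.4667 intr=0.0000 cont=0.0000 V=0.0000[hold]  S*(7)=58.9205
k=6: j=0 S=39.4458 intr=47.7442 cont=46.9661 V=47.7442[EX]; j=1 S=51.5440 intr=35.6460 cont=34.8680 V=35.6460[EX]; j=2 S=67.3527 intr=19.8373 cont=20.1164 V=20.1164[hold]; j=3 S=88.0100 intr=0.0000 cont=7.3490 V=7.3490[hold]; j=4 S=115.0030 intr=0.0000 cont=1.2397 V=1.2397[hold]; j=5 S=150.2748 intr=0.0000 cont=0.0000 V=0.0000[hold]; j=6 S=196.3647 intr=0.0000 cont=0.0000 V=0.0000[hold]  S*(6)=51.5440
k=5: j=0 S=45.0909 intr=42.0991 cont=41.3210 V=42.0991[EX]; j=1 S=58.9205 intr=28.2695 cont=27.6298 V=28.2695[EX]; j=2 S=76.9916 intr=10.1984 cont=13.6080 V=13.6080[hold]; j=3 S=100.6052 intr=0.0000 cont=4.2550 V=4.2550[hold]; j=4 S=131.4612 intr=0.0000 cont=0.6141 V=0.6141[hold]; j=5 S=171.7809 intr=0.0000 cont=0.0000 V=0.0000[hold]  S*(5)=58.9205
k=4: j=0 S=51.5440 intr=35.6460 cont=34.8680 V=35.6460[EX]; j=1 S=67.3527 intr=19.8373 cont=20.7494 V=20.7494[hold]; j=2 S=88.0100 intr=0.0000 cont=8.8502 V=8.8502[hold]; j=3 S=115.0030 intr=0.0000 cont=2.4122 V=2.4122[hold]; j=4 S=150.2748 intr=0.0000 cont=0.3042 V=0.3042[hold]  S*(4)=51.5440
k=3: j=0 S=58.9205 intr=28.2695 cont=27.9436 V=28.2695[EX]; j=1 S=76.9916 intr=10.1984 cont=14.6657 V=14.6657[hold]; j=2 S=100.6052 intr=0.0000 cont=5.5799 V=5.5799[hold]; j=3 S=131.4612 intr=0.0000 cont=1.3457 V=1.3457[hold]  S*(3)=58.9205
k=2: j=0 S=67.3527 intr=19.8373 cont=21.2737 V=21.2737[hold]; j=1 S=88.0100 intr=0.0000 cont=10.0309 V=10.0309[hold]; j=2 S=115.0030 intr=0.0000 cont=3.4312 V=3.4312[hold]  S*(2)=-
k=1: j=0 S=76.9916 intr=10.1984 cont=15.5107 V=15.5107[hold]; j=1 S=100.6052 intr=0.0000 cont=6.6699 V=6.6699[hold]  S*(1)=-
k=0: j=0 S=88.0100 intr=0.0000 cont=10.9898 V=10.9898[hold]  S*(0)=-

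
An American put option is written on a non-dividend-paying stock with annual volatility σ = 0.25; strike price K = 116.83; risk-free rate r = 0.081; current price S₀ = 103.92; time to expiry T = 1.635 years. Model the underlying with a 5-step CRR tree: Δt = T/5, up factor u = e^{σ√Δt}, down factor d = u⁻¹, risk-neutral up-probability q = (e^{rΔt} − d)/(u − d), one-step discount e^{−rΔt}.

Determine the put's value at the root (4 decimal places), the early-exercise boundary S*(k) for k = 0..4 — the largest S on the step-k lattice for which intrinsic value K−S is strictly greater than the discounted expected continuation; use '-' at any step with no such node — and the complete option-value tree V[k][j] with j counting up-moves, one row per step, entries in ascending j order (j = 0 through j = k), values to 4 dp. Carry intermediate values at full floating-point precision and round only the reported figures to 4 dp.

Δt=0.32700  u=1.15368  d=0.86679  q=0.55788  discount=0.97386
step 5 (expiry): payoffs max(K−S,0) = 65.9829 49.1533 26.7533 0.0000 0.0000 0.0000
step 4: (k=4,j=0): S=58.6614, (K−S)⁺=58.1686, hold=55.1147 ⇒ V=58.1686 exercise | (k=4,j=1): S=78.0775, (K−S)⁺=38.7525, hold=35.6987 ⇒ V=38.7525 exercise | (k=4,j=2): S=103.9200, (K−S)⁺=12.9100, hold=11.5191 ⇒ V=12.9100 exercise | (k=4,j=3): S=138.3160, (K−S)⁺=0.0000, hold=0.0000 ⇒ V=0.0000 continue | (k=4,j=4): S=184.0966, (K−S)⁺=0.0000, hold=0.0000 ⇒ V=0.0000 continue  boundary S*=103.9200
step 3: (k=3,j=0): S=67.6767, (K−S)⁺=49.1533, hold=46.0994 ⇒ V=49.1533 exercise | (k=3,j=1): S=90.0767, (K−S)⁺=26.7533, hold=23.6994 ⇒ V=26.7533 exercise | (k=3,j=2): S=119.8908, (K−S)⁺=0.0000, hold=5.5586 ⇒ V=5.5586 continue | (k=3,j=3): S=159.5729, (K−S)⁺=0.0000, hold=0.0000 ⇒ V=0.0000 continue  boundary S*=90.0767
step 2: (k=2,j=0): S=78.0775, (K−S)⁺=38.7525, hold=35.6987 ⇒ V=38.7525 exercise | (k=2,j=1): S=103.9200, (K−S)⁺=12.9100, hold=14.5390 ⇒ V=14.5390 continue | (k=2,j=2): S=138.3160, (K−S)⁺=0.0000, hold=2.3933 ⇒ V=2.3933 continue  boundary S*=78.0775
step 1: (k=1,j=0): S=90.0767, (K−S)⁺=26.7533, hold=24.5845 ⇒ V=26.7533 exercise | (k=1,j=1): S=119.8908, (K−S)⁺=0.0000, hold=7.5603 ⇒ V=7.5603 continue  boundary S*=90.0767
step 0: (k=0,j=0): S=103.9200, (K−S)⁺=12.9100, hold=15.6265 ⇒ V=15.6265 continue  boundary S*=-

price = 15.6265
boundary = - 90.0767 78.0775 90.0767 103.9200
tree:
15.6265
26.7533 7.5603
38.7525 14.5390 2.3933
49.1533 26.7533 5.5586 0.0000
58.1686 38.7525 12.9100 0.0000 0.0000
65.9829 49.1533 26.7533 0.0000 0.0000 0.0000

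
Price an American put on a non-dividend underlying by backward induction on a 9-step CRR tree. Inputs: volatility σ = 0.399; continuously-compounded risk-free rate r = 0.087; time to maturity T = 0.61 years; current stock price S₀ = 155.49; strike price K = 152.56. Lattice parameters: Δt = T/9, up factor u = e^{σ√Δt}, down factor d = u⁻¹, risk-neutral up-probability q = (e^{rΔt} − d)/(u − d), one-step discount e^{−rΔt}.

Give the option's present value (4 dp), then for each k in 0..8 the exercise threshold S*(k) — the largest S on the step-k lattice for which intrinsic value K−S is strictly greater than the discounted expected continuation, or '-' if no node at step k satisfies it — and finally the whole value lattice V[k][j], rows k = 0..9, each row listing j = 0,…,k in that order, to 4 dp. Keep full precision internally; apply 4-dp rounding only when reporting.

price = 14.8654
boundary = - - - - 102.6244 113.8580 102.6244 113.8580 126.3213
tree:
14.8654
21.0919 8.8749
29.0717 13.4389 4.4603
38.7897 19.7914 7.3069 1.6942
49.9356 28.2100 11.6886 3.0543 0.3674
60.0608 38.7020 18.1532 5.4252 0.7428 0.0000
69.1871 49.9356 27.1565 9.4521 1.5017 0.0000 0.0000
77.4129 60.0608 38.7020 16.0441 3.0362 0.0000 0.0000 0.0000
84.8272 69.1871 49.9356 26.2387 6.1386 0.0000 0.0000 0.0000 0.0000
91.5099 77.4129 60.0608 38.7020 12.4111 0.0000 0.0000 0.0000 0.0000 0.0000

Δt=0.06778  u=1.10946  d=0.90134  q=0.50247  discount=0.99412
step 9 (expiry): payoffs max(K−S,0) = 91.5099 77.4129 60.0608 38.7020 12.4111 0.0000 0.0000 0.0000 0.0000 0.0000
step 8: (k=8,j=0): S=67.7328, (K−S)⁺=84.8272, hold=83.9302 ⇒ V=84.8272 exercise | (k=8,j=1): S=83.3729, (K−S)⁺=69.1871, hold=68.2901 ⇒ V=69.1871 exercise | (k=8,j=2): S=102.6244, (K−S)⁺=49.9356, hold=49.0386 ⇒ V=49.9356 exercise | (k=8,j=3): S=126.3213, (K−S)⁺=26.2387, hold=25.3417 ⇒ V=26.2387 exercise | (k=8,j=4): S=155.4900, (K−S)⁺=0.0000, hold=6.1386 ⇒ V=6.1386 continue | (k=8,j=5): S=191.3940, (K−S)⁺=0.0000, hold=0.0000 ⇒ V=0.0000 continue | (k=8,j=6): S=235.5885, (K−S)⁺=0.0000, hold=0.0000 ⇒ V=0.0000 continue | (k=8,j=7): S=289.9879, (K−S)⁺=0.0000, hold=0.0000 ⇒ V=0.0000 continue | (k=8,j=8): S=356.9487, (K−S)⁺=0.0000, hold=0.0000 ⇒ V=0.0000 continue  boundary S*=126.3213
step 7: (k=7,j=0): S=75.1471, (K−S)⁺=77.4129, hold=76.5160 ⇒ V=77.4129 exercise | (k=7,j=1): S=92.4992, (K−S)⁺=60.0608, hold=59.1639 ⇒ V=60.0608 exercise | (k=7,j=2): S=113.8580, (K−S)⁺=38.7020, hold=37.8050 ⇒ V=38.7020 exercise | (k=7,j=3): S=140.1489, (K−S)⁺=12.4111, hold=16.0441 ⇒ V=16.0441 continue | (k=7,j=4): S=172.5104, (K−S)⁺=0.0000, hold=3.0362 ⇒ V=3.0362 continue | (k=7,j=5): S=212.3446, (K−S)⁺=0.0000, hold=0.0000 ⇒ V=0.0000 continue | (k=7,j=6): S=261.3768, (K−S)⁺=0.0000, hold=0.0000 ⇒ V=0.0000 continue | (k=7,j=7): S=321.7310, (K−S)⁺=0.0000, hold=0.0000 ⇒ V=0.0000 continue  boundary S*=113.8580
step 6: (k=6,j=0): S=83.3729, (K−S)⁺=69.1871, hold=68.2901 ⇒ V=69.1871 exercise | (k=6,j=1): S=102.6244, (K−S)⁺=49.9356, hold=49.0386 ⇒ V=49.9356 exercise | (k=6,j=2): S=126.3213, (K−S)⁺=26.2387, hold=27.1565 ⇒ V=27.1565 continue | (k=6,j=3): S=155.4900, (K−S)⁺=0.0000, hold=9.4521 ⇒ V=9.4521 continue | (k=6,j=4): S=191.3940, (K−S)⁺=0.0000, hold=1.5017 ⇒ V=1.5017 continue | (k=6,j=5): S=235.5885, (K−S)⁺=0.0000, hold=0.0000 ⇒ V=0.0000 continue | (k=6,j=6): S=289.9879, (K−S)⁺=0.0000, hold=0.0000 ⇒ V=0.0000 continue  boundary S*=102.6244
step 5: (k=5,j=0): S=92.4992, (K−S)⁺=60.0608, hold=59.1639 ⇒ V=60.0608 exercise | (k=5,j=1): S=113.8580, (K−S)⁺=38.7020, hold=38.2635 ⇒ V=38.7020 exercise | (k=5,j=2): S=140.1489, (K−S)⁺=12.4111, hold=18.1532 ⇒ V=18.1532 continue | (k=5,j=3): S=172.5104, (K−S)⁺=0.0000, hold=5.4252 ⇒ V=5.4252 continue | (k=5,j=4): S=212.3446, (K−S)⁺=0.0000, hold=0.7428 ⇒ V=0.7428 continue | (k=5,j=5): S=261.3768, (K−S)⁺=0.0000, hold=0.0000 ⇒ V=0.0000 continue  boundary S*=113.8580
step 4: (k=4,j=0): S=102.6244, (K−S)⁺=49.9356, hold=49.0386 ⇒ V=49.9356 exercise | (k=4,j=1): S=126.3213, (K−S)⁺=26.2387, hold=28.2100 ⇒ V=28.2100 continue | (k=4,j=2): S=155.4900, (K−S)⁺=0.0000, hold=11.6886 ⇒ V=11.6886 continue | (k=4,j=3): S=191.3940, (K−S)⁺=0.0000, hold=3.0543 ⇒ V=3.0543 continue | (k=4,j=4): S=235.5885, (K−S)⁺=0.0000, hold=0.3674 ⇒ V=0.3674 continue  boundary S*=102.6244
step 3: (k=3,j=0): S=113.8580, (K−S)⁺=38.7020, hold=38.7897 ⇒ V=38.7897 continue | (k=3,j=1): S=140.1489, (K−S)⁺=12.4111, hold=19.7914 ⇒ V=19.7914 continue | (k=3,j=2): S=172.5104, (K−S)⁺=0.0000, hold=7.3069 ⇒ V=7.3069 continue | (k=3,j=3): S=212.3446, (K−S)⁺=0.0000, hold=1.6942 ⇒ V=1.6942 continue  boundary S*=-
step 2: (k=2,j=0): S=126.3213, (K−S)⁺=26.2387, hold=29.0717 ⇒ V=29.0717 continue | (k=2,j=1): S=155.4900, (K−S)⁺=0.0000, hold=13.4389 ⇒ V=13.4389 continue | (k=2,j=2): S=191.3940, (K−S)⁺=0.0000, hold=4.4603 ⇒ V=4.4603 continue  boundary S*=-
step 1: (k=1,j=0): S=140.1489, (K−S)⁺=12.4111, hold=21.0919 ⇒ V=21.0919 continue | (k=1,j=1): S=172.5104, (K−S)⁺=0.0000, hold=8.8749 ⇒ V=8.8749 continue  boundary S*=-
step 0: (k=0,j=0): S=155.4900, (K−S)⁺=0.0000, hold=14.8654 ⇒ V=14.8654 continue  boundary S*=-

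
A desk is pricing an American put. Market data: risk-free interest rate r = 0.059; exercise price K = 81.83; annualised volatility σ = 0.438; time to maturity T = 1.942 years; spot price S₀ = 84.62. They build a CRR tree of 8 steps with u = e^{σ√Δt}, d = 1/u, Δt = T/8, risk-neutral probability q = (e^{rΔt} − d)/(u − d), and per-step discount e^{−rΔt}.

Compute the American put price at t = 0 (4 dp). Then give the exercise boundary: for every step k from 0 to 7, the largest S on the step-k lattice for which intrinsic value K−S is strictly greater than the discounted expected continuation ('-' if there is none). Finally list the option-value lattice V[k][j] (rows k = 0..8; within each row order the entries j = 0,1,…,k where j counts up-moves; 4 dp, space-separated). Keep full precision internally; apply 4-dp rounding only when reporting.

price = 14.4289
boundary = - - - 44.2904 35.6934 44.2904 54.9580 44.2904
tree:
14.4289
20.5075 8.2626
28.2478 12.7197 3.6716
37.5396 19.0084 6.2739 0.9564
46.1366 27.3623 10.5093 1.8636 0.0000
53.0648 37.5396 17.1345 3.6316 0.0000 0.0000
58.6483 46.1366 26.8720 7.0767 0.0000 0.0000 0.0000
63.1480 53.0648 37.5396 13.7901 0.0000 0.0000 0.0000 0.0000
66.7742 58.6483 46.1366 26.8720 0.0000 0.0000 0.0000 0.0000 0.0000

params: Δt=0.24275 u=1.24086 d=0.80590 q=0.47942 e^(-rΔt)=0.98578
t_8 payoffs: 66.7742 58.6483 46.1366 26.8720 0.0000 0.0000 0.0000 0.0000 0.0000
t_7: node(7,0) S=18.6820 payoff=63.1480 vs cont=61.9843 → 63.1480 [stop]  node(7,1) S=28.7652 payoff=53.0648 vs cont=51.9012 → 53.0648 [stop]  node(7,2) S=44.2904 payoff=37.5396 vs cont=36.3760 → 37.5396 [stop]  node(7,3) S=68.1949 payoff=13.6351 vs cont=13.7901 → 13.7901 [wait]  node(7,4) S=105.0012 payoff=0.0000 vs cont=0.0000 → 0.0000 [wait]  node(7,5) S=161.6727 payoff=0.0000 vs cont=0.0000 → 0.0000 [wait]  node(7,6) S=248.9311 payoff=0.0000 vs cont=0.0000 → 0.0000 [wait]  node(7,7) S=383.2849 payoff=0.0000 vs cont=0.0000 → 0.0000 [wait]  ⇒ S*(7)=44.2904
t_6: node(6,0) S=23.1817 payoff=58.6483 vs cont=57.4846 → 58.6483 [stop]  node(6,1) S=35.6934 payoff=46.1366 vs cont=44.9730 → 46.1366 [stop]  node(6,2) S=54.9580 payoff=26.8720 vs cont=25.7816 → 26.8720 [stop]  node(6,3) S=84.6200 payoff=0.0000 vs cont=7.0767 → 7.0767 [wait]  node(6,4) S=130.2913 payoff=0.0000 vs cont=0.0000 → 0.0000 [wait]  node(6,5) S=200.6125 payoff=0.0000 vs cont=0.0000 → 0.0000 [wait]  node(6,6) S=308.8876 payoff=0.0000 vs cont=0.0000 → 0.0000 [wait]  ⇒ S*(6)=54.9580
t_5: node(5,0) S=28.7652 payoff=53.0648 vs cont=51.9012 → 53.0648 [stop]  node(5,1) S=44.2904 payoff=37.5396 vs cont=36.3760 → 37.5396 [stop]  node(5,2) S=68.1949 payoff=13.6351 vs cont=17.1345 → 17.1345 [wait]  node(5,3) S=105.0012 payoff=0.0000 vs cont=3.6316 → 3.6316 [wait]  node(5,4) S=161.6727 payoff=0.0000 vs cont=0.0000 → 0.0000 [wait]  node(5,5) S=248.9311 payoff=0.0000 vs cont=0.0000 → 0.0000 [wait]  ⇒ S*(5)=44.2904
t_4: node(4,0) S=35.6934 payoff=46.1366 vs cont=44.9730 → 46.1366 [stop]  node(4,1) S=54.9580 payoff=26.8720 vs cont=27.3623 → 27.3623 [wait]  node(4,2) S=84.6200 payoff=0.0000 vs cont=10.5093 → 10.5093 [wait]  node(4,3) S=130.2913 payoff=0.0000 vs cont=1.8636 → 1.8636 [wait]  node(4,4) S=200.6125 payoff=0.0000 vs cont=0.0000 → 0.0000 [wait]  ⇒ S*(4)=35.6934
t_3: node(3,0) S=44.2904 payoff=37.5396 vs cont=36.6077 → 37.5396 [stop]  node(3,1) S=68.1949 payoff=13.6351 vs cont=19.0084 → 19.0084 [wait]  node(3,2) S=105.0012 payoff=0.0000 vs cont=6.2739 → 6.2739 [wait]  node(3,3) S=161.6727 payoff=0.0000 vs cont=0.9564 → 0.9564 [wait]  ⇒ S*(3)=44.2904
t_2: node(2,0) S=54.9580 payoff=26.8720 vs cont=28.2478 → 28.2478 [wait]  node(2,1) S=84.6200 payoff=0.0000 vs cont=12.7197 → 12.7197 [wait]  node(2,2) S=130.2913 payoff=0.0000 vs cont=3.6716 → 3.6716 [wait]  ⇒ S*(2)=-
t_1: node(1,0) S=68.1949 payoff=13.6351 vs cont=20.5075 → 20.5075 [wait]  node(1,1) S=105.0012 payoff=0.0000 vs cont=8.2626 → 8.2626 [wait]  ⇒ S*(1)=-
t_0: node(0,0) S=84.6200 payoff=0.0000 vs cont=14.4289 → 14.4289 [wait]  ⇒ S*(0)=-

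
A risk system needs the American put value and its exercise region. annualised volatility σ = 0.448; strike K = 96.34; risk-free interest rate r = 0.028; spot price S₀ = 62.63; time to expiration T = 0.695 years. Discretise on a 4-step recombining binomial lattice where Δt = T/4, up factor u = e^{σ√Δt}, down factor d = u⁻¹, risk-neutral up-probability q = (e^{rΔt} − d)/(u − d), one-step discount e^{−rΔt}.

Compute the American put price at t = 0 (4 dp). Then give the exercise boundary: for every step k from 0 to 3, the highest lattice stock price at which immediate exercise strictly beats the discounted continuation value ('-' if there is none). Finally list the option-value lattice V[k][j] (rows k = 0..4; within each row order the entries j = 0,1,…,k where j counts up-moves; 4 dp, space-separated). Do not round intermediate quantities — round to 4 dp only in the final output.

price = 34.5419
boundary = - 51.9615 62.6300 75.4889
tree:
34.5419
44.3785 23.6506
53.2297 33.7100 12.3906
60.5732 44.3785 20.8511 2.8418
66.6658 53.2297 33.7100 5.3521 0.0000

Δt=0.17375, u=1.20532, d=0.82966, q=0.46643, disc=e^(-rΔt)=0.99515
k=4 terminal: V=max(K-S,0) → 66.6658 53.2297 33.7100 5.3521 0.0000
k=3: j=0 S=35.7668 intr=60.5732 cont=60.1056 V=60.5732[EX]; j=1 S=51.9615 intr=44.3785 cont=43.9109 V=44.3785[EX]; j=2 S=75.4889 intr=20.8511 cont=20.3835 V=20.8511[EX]; j=3 S=109.6692 intr=0.0000 cont=2.8418 V=2.8418[hold]  S*(3)=75.4889
k=2: j=0 S=43.1103 intr=53.2297 cont=52.7622 V=53.2297[EX]; j=1 S=62.6300 intr=33.7100 cont=33.2424 V=33.7100[EX]; j=2 S=90.9879 intr=5.3521 cont=12.3906 V=12.3906[hold]  S*(2)=62.6300
k=1: j=0 S=51.9615 intr=44.3785 cont=43.9109 V=44.3785[EX]; j=1 S=75.4889 intr=20.8511 cont=23.6506 V=23.6506[hold]  S*(1)=51.9615
k=0: j=0 S=62.6300 intr=33.7100 cont=34.5419 V=34.5419[hold]  S*(0)=-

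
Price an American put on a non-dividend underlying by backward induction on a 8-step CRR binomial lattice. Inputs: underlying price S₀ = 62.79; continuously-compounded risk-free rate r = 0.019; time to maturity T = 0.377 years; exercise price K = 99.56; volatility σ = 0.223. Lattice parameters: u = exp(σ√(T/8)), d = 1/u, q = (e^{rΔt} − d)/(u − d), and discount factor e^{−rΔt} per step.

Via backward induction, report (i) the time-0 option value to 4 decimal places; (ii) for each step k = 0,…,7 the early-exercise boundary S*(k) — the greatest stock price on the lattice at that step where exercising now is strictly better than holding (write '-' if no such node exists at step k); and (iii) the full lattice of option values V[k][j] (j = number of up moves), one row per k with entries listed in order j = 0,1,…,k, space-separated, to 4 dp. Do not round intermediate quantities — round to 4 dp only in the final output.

params: Δt=0.04713 u=1.04960 d=0.95274 q=0.49715 e^(-rΔt)=0.99911
t_8 payoffs: 56.9316 52.5980 47.8238 42.5642 36.7700 30.3867 23.3545 15.6074 7.0727
t_7: node(7,0) S=44.7427 payoff=54.8173 vs cont=54.7281 → 54.8173 [stop]  node(7,1) S=49.2913 payoff=50.2687 vs cont=50.1796 → 50.2687 [stop]  node(7,2) S=54.3023 payoff=45.2577 vs cont=45.1686 → 45.2577 [stop]  node(7,3) S=59.8228 payoff=39.7372 vs cont=39.6481 → 39.7372 [stop]  node(7,4) S=65.9044 payoff=33.6556 vs cont=33.5665 → 33.6556 [stop]  node(7,5) S=72.6043 payoff=26.9557 vs cont=26.8666 → 26.9557 [stop]  node(7,6) S=79.9853 payoff=19.5747 vs cont=19.4856 → 19.5747 [stop]  node(7,7) S=88.1167 payoff=11.4433 vs cont=11.3542 → 11.4433 [stop]  ⇒ S*(7)=88.1167
t_6: node(6,0) S=46.9620 payoff=52.5980 vs cont=52.5089 → 52.5980 [stop]  node(6,1) S=51.7362 payoff=47.8238 vs cont=47.7347 → 47.8238 [stop]  node(6,2) S=56.9958 payoff=42.5642 vs cont=42.4751 → 42.5642 [stop]  node(6,3) S=62.7900 payoff=36.7700 vs cont=36.6809 → 36.7700 [stop]  node(6,4) S=69.1733 payoff=30.3867 vs cont=30.2976 → 30.3867 [stop]  node(6,5) S=76.2055 payoff=23.3545 vs cont=23.2654 → 23.3545 [stop]  node(6,6) S=83.9526 payoff=15.6074 vs cont=15.5183 → 15.6074 [stop]  ⇒ S*(6)=83.9526
t_5: node(5,0) S=49.2913 payoff=50.2687 vs cont=50.1796 → 50.2687 [stop]  node(5,1) S=54.3023 payoff=45.2577 vs cont=45.1686 → 45.2577 [stop]  node(5,2) S=59.8228 payoff=39.7372 vs cont=39.6481 → 39.7372 [stop]  node(5,3) S=65.9044 payoff=33.6556 vs cont=33.5665 → 33.6556 [stop]  node(5,4) S=72.6043 payoff=26.9557 vs cont=26.8666 → 26.9557 [stop]  node(5,5) S=79.9853 payoff=19.5747 vs cont=19.4856 → 19.5747 [stop]  ⇒ S*(5)=79.9853
t_4: node(4,0) S=51.7362 payoff=47.8238 vs cont=47.7347 → 47.8238 [stop]  node(4,1) S=56.9958 payoff=42.5642 vs cont=42.4751 → 42.5642 [stop]  node(4,2) S=62.7900 payoff=36.7700 vs cont=36.6809 → 36.7700 [stop]  node(4,3) S=69.1733 payoff=30.3867 vs cont=30.2976 → 30.3867 [stop]  node(4,4) S=76.2055 payoff=23.3545 vs cont=23.2654 → 23.3545 [stop]  ⇒ S*(4)=76.2055
t_3: node(3,0) S=54.3023 payoff=45.2577 vs cont=45.1686 → 45.2577 [stop]  node(3,1) S=59.8228 payoff=39.7372 vs cont=39.6481 → 39.7372 [stop]  node(3,2) S=65.9044 payoff=33.6556 vs cont=33.5665 → 33.6556 [stop]  node(3,3) S=72.6043 payoff=26.9557 vs cont=26.8666 → 26.9557 [stop]  ⇒ S*(3)=72.6043
t_2: node(2,0) S=56.9958 payoff=42.5642 vs cont=42.4751 → 42.5642 [stop]  node(2,1) S=62.7900 payoff=36.7700 vs cont=36.6809 → 36.7700 [stop]  node(2,2) S=69.1733 payoff=30.3867 vs cont=30.2976 → 30.3867 [stop]  ⇒ S*(2)=69.1733
t_1: node(1,0) S=59.8228 payoff=39.7372 vs cont=39.6481 → 39.7372 [stop]  node(1,1) S=65.9044 payoff=33.6556 vs cont=33.5665 → 33.6556 [stop]  ⇒ S*(1)=65.9044
t_0: node(0,0) S=62.7900 payoff=36.7700 vs cont=36.6809 → 36.7700 [stop]  ⇒ S*(0)=62.7900

price = 36.7700
boundary = 62.7900 65.9044 69.1733 72.6043 76.2055 79.9853 83.9526 88.1167
tree:
36.7700
39.7372 33.6556
42.5642 36.7700 30.3867
45.2577 39.7372 33.6556 26.9557
47.8238 42.5642 36.7700 30.3867 23.3545
50.2687 45.2577 39.7372 33.6556 26.9557 19.5747
52.5980 47.8238 42.5642 36.7700 30.3867 23.3545 15.6074
54.8173 50.2687 45.2577 39.7372 33.6556 26.9557 19.5747 11.4433
56.9316 52.5980 47.8238 42.5642 36.7700 30.3867 23.3545 15.6074 7.0727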